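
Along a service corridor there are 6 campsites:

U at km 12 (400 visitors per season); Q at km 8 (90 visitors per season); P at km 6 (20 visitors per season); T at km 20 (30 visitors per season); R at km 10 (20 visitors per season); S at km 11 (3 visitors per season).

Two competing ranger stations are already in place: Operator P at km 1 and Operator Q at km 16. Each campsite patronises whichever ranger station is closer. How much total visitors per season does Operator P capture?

The indifferent point is the midpoint (1+16)/2 = 8.5; campsites left of it (closer to Operator P at 1) go to Operator P, those right go to Operator Q.
  P at 6 (w=20) → Operator P
  Q at 8 (w=90) → Operator P
  R at 10 (w=20) → Operator Q
  S at 11 (w=3) → Operator Q
  U at 12 (w=400) → Operator Q
  T at 20 (w=30) → Operator Q
Operator P captures 110; Operator Q captures 453.

110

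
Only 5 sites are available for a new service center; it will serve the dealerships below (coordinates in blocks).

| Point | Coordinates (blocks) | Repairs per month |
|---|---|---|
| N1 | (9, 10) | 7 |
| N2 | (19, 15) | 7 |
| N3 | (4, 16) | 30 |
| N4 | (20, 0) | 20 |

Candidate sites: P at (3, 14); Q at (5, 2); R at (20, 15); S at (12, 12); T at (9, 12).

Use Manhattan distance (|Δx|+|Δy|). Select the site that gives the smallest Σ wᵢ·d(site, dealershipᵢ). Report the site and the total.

T, total 835 blocks

Total weighted distance at each candidate:
  P (3, 14): total = 899
  Q (5, 2): total = 1063
  R (20, 15): total = 929
  S (12, 12): total = 865
  T (9, 12): total = 835
Minimum is at T with total 835 blocks.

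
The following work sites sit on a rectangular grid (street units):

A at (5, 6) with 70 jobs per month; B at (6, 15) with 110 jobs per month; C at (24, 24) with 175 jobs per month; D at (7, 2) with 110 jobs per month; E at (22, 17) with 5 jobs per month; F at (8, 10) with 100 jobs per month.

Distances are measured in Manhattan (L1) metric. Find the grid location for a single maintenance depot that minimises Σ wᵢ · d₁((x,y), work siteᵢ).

Manhattan distance separates: Σwᵢ(|x−xᵢ|+|y−yᵢ|) = Σwᵢ|x−xᵢ| + Σwᵢ|y−yᵢ|, so x and y are optimised independently as 1-D weighted medians.
Total weight W = 570; half = 285.
x-coordinate, sorted with cumulative weight:
  x=5 (A, w=70) cum 70
  x=6 (B, w=110) cum 180
  x=7 (D, w=110) cum 290  ← median
  x=8 (F, w=100) cum 390
  x=22 (E, w=5) cum 395
  x=24 (C, w=175) cum 570
⇒ x* = 7
y-coordinate, sorted with cumulative weight:
  y=2 (D, w=110) cum 110
  y=6 (A, w=70) cum 180
  y=10 (F, w=100) cum 280
  y=15 (B, w=110) cum 390  ← median
  y=17 (E, w=5) cum 395
  y=24 (C, w=175) cum 570
⇒ y* = 15

(7, 15)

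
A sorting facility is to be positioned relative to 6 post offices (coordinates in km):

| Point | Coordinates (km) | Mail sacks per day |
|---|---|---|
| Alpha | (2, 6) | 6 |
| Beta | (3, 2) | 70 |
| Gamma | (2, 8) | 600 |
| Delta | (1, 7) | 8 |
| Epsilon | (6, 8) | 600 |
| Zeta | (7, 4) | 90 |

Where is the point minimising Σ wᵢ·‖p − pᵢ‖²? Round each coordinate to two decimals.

(4.12, 7.42)

The minimiser of Σwᵢ‖p−pᵢ‖² is the weighted centroid p* = (Σwᵢpᵢ)/(Σwᵢ).
Σwᵢ = 1374.
Σwᵢxᵢ = 6·2 + 70·3 + 600·2 + 8·1 + 600·6 + 90·7 = 5660.
Σwᵢyᵢ = 6·6 + 70·2 + 600·8 + 8·7 + 600·8 + 90·4 = 10192.
x* = 5660/1374 = 4.12, y* = 10192/1374 = 7.42.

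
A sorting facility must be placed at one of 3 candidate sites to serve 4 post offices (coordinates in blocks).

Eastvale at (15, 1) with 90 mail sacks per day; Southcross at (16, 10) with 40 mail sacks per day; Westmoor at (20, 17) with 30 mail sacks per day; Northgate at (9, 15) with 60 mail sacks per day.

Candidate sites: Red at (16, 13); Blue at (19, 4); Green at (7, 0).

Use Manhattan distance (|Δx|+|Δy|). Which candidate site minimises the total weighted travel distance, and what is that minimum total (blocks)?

Red, total 2070 blocks

Total weighted distance at each candidate:
  Red (16, 13): total = 2070
  Blue (19, 4): total = 2670
  Green (7, 0): total = 3490
Minimum is at Red with total 2070 blocks.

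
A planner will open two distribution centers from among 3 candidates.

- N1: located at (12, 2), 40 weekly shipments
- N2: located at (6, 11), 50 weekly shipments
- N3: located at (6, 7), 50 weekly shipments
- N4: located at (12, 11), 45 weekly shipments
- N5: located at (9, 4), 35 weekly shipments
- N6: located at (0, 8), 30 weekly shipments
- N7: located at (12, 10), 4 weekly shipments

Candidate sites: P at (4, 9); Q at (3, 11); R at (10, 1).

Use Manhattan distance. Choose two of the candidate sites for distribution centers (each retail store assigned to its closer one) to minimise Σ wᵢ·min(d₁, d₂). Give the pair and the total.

{P, R}, total 1296

Evaluate every pair (each demand assigned to the nearer of the two):
  {P, R}: total = 1296
  {Q, R}: total = 1385
  {P, Q}: total = 1891
Best pair: {P, R} with total 1296.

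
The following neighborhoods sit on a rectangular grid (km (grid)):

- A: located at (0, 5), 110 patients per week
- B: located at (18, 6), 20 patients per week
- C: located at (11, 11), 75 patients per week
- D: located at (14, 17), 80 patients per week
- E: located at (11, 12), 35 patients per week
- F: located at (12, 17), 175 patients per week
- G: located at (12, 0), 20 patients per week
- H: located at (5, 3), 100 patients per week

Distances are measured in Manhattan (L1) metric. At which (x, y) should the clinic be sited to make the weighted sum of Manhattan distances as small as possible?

Manhattan distance separates: Σwᵢ(|x−xᵢ|+|y−yᵢ|) = Σwᵢ|x−xᵢ| + Σwᵢ|y−yᵢ|, so x and y are optimised independently as 1-D weighted medians.
Total weight W = 615; half = 307.5.
x-coordinate, sorted with cumulative weight:
  x=0 (A, w=110) cum 110
  x=5 (H, w=100) cum 210
  x=11 (C, w=75) cum 285
  x=11 (E, w=35) cum 320  ← median
  x=12 (F, w=175) cum 495
  x=12 (G, w=20) cum 515
  x=14 (D, w=80) cum 595
  x=18 (B, w=20) cum 615
⇒ x* = 11
y-coordinate, sorted with cumulative weight:
  y=0 (G, w=20) cum 20
  y=3 (H, w=100) cum 120
  y=5 (A, w=110) cum 230
  y=6 (B, w=20) cum 250
  y=11 (C, w=75) cum 325  ← median
  y=12 (E, w=35) cum 360
  y=17 (D, w=80) cum 440
  y=17 (F, w=175) cum 615
⇒ y* = 11

(11, 11)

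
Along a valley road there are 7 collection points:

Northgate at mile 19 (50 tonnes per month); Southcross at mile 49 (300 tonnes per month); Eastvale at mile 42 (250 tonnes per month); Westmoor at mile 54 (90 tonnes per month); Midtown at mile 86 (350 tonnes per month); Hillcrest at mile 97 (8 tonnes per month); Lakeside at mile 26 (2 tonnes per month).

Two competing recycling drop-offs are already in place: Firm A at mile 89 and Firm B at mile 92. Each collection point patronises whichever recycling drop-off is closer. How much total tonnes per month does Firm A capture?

The indifferent point is the midpoint (89+92)/2 = 90.5; collection points left of it (closer to Firm A at 89) go to Firm A, those right go to Firm B.
  Northgate at 19 (w=50) → Firm A
  Lakeside at 26 (w=2) → Firm A
  Eastvale at 42 (w=250) → Firm A
  Southcross at 49 (w=300) → Firm A
  Westmoor at 54 (w=90) → Firm A
  Midtown at 86 (w=350) → Firm A
  Hillcrest at 97 (w=8) → Firm B
Firm A captures 1042; Firm B captures 8.

1042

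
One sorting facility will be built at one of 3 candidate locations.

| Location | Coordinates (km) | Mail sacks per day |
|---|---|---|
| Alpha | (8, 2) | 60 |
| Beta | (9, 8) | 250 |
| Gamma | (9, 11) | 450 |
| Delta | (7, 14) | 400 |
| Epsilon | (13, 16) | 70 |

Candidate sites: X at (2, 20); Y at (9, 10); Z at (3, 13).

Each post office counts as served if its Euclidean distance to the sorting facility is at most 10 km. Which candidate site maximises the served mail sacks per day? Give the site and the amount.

Y, covering 1230

Coverage radius r = 10 km; a point is covered iff (Δx)²+(Δy)² ≤ 10² = 100.
  X (2, 20): covers {Delta} → 400
  Y (9, 10): covers {Alpha, Beta, Gamma, Delta, Epsilon} → 1230
  Z (3, 13): covers {Beta, Gamma, Delta} → 1100
Maximum coverage at Y: 1230 mail sacks per day.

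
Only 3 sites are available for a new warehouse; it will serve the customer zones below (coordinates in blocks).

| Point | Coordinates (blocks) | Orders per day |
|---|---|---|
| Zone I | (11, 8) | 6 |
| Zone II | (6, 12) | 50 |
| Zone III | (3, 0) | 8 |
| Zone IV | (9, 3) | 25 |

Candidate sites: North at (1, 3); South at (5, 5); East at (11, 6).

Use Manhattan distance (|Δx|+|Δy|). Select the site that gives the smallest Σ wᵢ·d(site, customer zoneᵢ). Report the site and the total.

South, total 660 blocks

Total weighted distance at each candidate:
  North (1, 3): total = 1030
  South (5, 5): total = 660
  East (11, 6): total = 799
Minimum is at South with total 660 blocks.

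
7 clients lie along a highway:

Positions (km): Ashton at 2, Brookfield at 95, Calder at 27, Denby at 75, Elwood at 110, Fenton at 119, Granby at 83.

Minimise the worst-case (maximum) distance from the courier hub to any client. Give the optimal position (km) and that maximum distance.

location 60.5, max distance 58.5

The 1-center on a line is the midpoint of the two extreme points: leftmost at 2, rightmost at 119.
Optimal location = (2 + 119)/2 = 60.5; maximum distance = (119 − 2)/2 = 58.5.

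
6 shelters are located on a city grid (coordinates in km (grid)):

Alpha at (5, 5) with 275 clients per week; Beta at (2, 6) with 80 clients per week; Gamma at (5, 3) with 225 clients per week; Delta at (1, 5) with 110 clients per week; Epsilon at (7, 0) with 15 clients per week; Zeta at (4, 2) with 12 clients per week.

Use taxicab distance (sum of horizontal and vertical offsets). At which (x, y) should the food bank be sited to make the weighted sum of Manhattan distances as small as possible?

Manhattan distance separates: Σwᵢ(|x−xᵢ|+|y−yᵢ|) = Σwᵢ|x−xᵢ| + Σwᵢ|y−yᵢ|, so x and y are optimised independently as 1-D weighted medians.
Total weight W = 717; half = 358.5.
x-coordinate, sorted with cumulative weight:
  x=1 (Delta, w=110) cum 110
  x=2 (Beta, w=80) cum 190
  x=4 (Zeta, w=12) cum 202
  x=5 (Alpha, w=275) cum 477  ← median
  x=5 (Gamma, w=225) cum 702
  x=7 (Epsilon, w=15) cum 717
⇒ x* = 5
y-coordinate, sorted with cumulative weight:
  y=0 (Epsilon, w=15) cum 15
  y=2 (Zeta, w=12) cum 27
  y=3 (Gamma, w=225) cum 252
  y=5 (Alpha, w=275) cum 527  ← median
  y=5 (Delta, w=110) cum 637
  y=6 (Beta, w=80) cum 717
⇒ y* = 5

(5, 5)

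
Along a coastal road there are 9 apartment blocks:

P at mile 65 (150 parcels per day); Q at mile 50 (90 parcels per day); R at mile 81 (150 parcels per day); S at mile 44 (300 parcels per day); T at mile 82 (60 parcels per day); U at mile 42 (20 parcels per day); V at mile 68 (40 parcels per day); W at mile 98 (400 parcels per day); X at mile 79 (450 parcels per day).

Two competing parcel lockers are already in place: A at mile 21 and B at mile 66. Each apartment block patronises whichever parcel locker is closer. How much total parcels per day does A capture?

The indifferent point is the midpoint (21+66)/2 = 43.5; apartment blocks left of it (closer to A at 21) go to A, those right go to B.
  U at 42 (w=20) → A
  S at 44 (w=300) → B
  Q at 50 (w=90) → B
  P at 65 (w=150) → B
  V at 68 (w=40) → B
  X at 79 (w=450) → B
  R at 81 (w=150) → B
  T at 82 (w=60) → B
  W at 98 (w=400) → B
A captures 20; B captures 1640.

20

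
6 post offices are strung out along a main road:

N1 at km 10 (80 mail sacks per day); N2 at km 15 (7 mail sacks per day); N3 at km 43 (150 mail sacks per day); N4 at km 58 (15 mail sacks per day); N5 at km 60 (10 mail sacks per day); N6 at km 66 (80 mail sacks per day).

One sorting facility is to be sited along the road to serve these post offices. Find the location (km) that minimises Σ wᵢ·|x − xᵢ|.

For a sum of weighted absolute distances on a line, the optimum is the weighted median (not the mean). Total weight W = 342; half-weight = 171.
Sort by position and accumulate weight:
  km 10 (N1, w=80) → cum 80
  km 15 (N2, w=7) → cum 87
  km 43 (N3, w=150) → cum 237  ≥ 171 → median here
  km 58 (N4, w=15) → cum 252
  km 60 (N5, w=10) → cum 262
  km 66 (N6, w=80) → cum 342
Optimal location: km 43.

x = 43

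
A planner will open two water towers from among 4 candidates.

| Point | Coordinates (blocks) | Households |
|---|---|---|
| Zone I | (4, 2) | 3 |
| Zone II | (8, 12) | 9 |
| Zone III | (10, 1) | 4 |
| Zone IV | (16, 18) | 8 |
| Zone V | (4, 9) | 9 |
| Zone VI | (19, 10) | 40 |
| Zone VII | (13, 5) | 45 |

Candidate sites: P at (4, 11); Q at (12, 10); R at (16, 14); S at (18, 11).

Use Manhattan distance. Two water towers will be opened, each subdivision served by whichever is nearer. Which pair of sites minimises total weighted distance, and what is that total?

{Q, S}, total 649

Evaluate every pair (each demand assigned to the nearer of the two):
  {Q, S}: total = 649
  {P, Q}: total = 780
  {P, S}: total = 801
  {Q, R}: total = 809
  {R, S}: total = 982
  {P, R}: total = 1006
Best pair: {Q, S} with total 649.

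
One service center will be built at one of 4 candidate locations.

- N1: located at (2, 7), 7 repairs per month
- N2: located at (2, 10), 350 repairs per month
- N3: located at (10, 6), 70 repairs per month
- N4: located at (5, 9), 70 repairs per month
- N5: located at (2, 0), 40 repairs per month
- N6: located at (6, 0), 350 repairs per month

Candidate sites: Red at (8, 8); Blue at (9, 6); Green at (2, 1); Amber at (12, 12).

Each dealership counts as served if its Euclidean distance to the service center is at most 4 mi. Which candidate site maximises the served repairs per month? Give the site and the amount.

Coverage radius r = 4 mi; a point is covered iff (Δx)²+(Δy)² ≤ 4² = 16.
  Red (8, 8): covers {N3, N4} → 140
  Blue (9, 6): covers {N3} → 70
  Green (2, 1): covers {N5} → 40
  Amber (12, 12): covers {none} → 0
Maximum coverage at Red: 140 repairs per month.

Red, covering 140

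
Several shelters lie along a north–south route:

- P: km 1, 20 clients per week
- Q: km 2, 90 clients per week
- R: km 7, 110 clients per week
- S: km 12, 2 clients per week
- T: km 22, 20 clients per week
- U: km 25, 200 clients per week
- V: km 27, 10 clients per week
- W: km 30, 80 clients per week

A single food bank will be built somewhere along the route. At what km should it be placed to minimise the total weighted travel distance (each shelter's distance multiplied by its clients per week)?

x = 25

For a sum of weighted absolute distances on a line, the optimum is the weighted median (not the mean). Total weight W = 532; half-weight = 266.
Sort by position and accumulate weight:
  km 1 (P, w=20) → cum 20
  km 2 (Q, w=90) → cum 110
  km 7 (R, w=110) → cum 220
  km 12 (S, w=2) → cum 222
  km 22 (T, w=20) → cum 242
  km 25 (U, w=200) → cum 442  ≥ 266 → median here
  km 27 (V, w=10) → cum 452
  km 30 (W, w=80) → cum 532
Optimal location: km 25.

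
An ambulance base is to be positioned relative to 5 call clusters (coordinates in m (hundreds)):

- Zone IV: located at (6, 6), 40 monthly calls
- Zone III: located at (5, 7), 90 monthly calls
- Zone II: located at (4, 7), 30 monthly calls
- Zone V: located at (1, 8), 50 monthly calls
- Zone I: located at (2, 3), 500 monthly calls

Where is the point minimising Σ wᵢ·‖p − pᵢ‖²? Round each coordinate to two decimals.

(2.62, 4.20)

The minimiser of Σwᵢ‖p−pᵢ‖² is the weighted centroid p* = (Σwᵢpᵢ)/(Σwᵢ).
Σwᵢ = 710.
Σwᵢxᵢ = 40·6 + 90·5 + 30·4 + 50·1 + 500·2 = 1860.
Σwᵢyᵢ = 40·6 + 90·7 + 30·7 + 50·8 + 500·3 = 2980.
x* = 1860/710 = 2.62, y* = 2980/710 = 4.20.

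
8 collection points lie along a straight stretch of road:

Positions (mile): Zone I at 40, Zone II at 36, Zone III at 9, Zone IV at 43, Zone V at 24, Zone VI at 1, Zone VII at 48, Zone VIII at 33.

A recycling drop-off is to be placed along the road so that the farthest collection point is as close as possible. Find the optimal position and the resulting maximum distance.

The 1-center on a line is the midpoint of the two extreme points: leftmost at 1, rightmost at 48.
Optimal location = (1 + 48)/2 = 24.5; maximum distance = (48 − 1)/2 = 23.5.

location 24.5, max distance 23.5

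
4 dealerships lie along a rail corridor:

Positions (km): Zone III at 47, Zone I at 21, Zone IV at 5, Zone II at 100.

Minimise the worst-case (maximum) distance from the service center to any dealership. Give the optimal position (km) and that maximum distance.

The 1-center on a line is the midpoint of the two extreme points: leftmost at 5, rightmost at 100.
Optimal location = (5 + 100)/2 = 52.5; maximum distance = (100 − 5)/2 = 47.5.

location 52.5, max distance 47.5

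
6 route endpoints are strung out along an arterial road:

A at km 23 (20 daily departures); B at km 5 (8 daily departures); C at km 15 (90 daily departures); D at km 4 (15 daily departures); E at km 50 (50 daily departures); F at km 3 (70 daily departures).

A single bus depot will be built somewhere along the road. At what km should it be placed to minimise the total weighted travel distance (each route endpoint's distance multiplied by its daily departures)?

x = 15

For a sum of weighted absolute distances on a line, the optimum is the weighted median (not the mean). Total weight W = 253; half-weight = 126.5.
Sort by position and accumulate weight:
  km 3 (F, w=70) → cum 70
  km 4 (D, w=15) → cum 85
  km 5 (B, w=8) → cum 93
  km 15 (C, w=90) → cum 183  ≥ 126.5 → median here
  km 23 (A, w=20) → cum 203
  km 50 (E, w=50) → cum 253
Optimal location: km 15.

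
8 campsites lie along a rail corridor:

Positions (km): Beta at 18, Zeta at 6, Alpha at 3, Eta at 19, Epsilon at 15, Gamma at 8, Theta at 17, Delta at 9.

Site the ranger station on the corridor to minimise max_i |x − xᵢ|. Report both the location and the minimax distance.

location 11, max distance 8

The 1-center on a line is the midpoint of the two extreme points: leftmost at 3, rightmost at 19.
Optimal location = (3 + 19)/2 = 11; maximum distance = (19 − 3)/2 = 8.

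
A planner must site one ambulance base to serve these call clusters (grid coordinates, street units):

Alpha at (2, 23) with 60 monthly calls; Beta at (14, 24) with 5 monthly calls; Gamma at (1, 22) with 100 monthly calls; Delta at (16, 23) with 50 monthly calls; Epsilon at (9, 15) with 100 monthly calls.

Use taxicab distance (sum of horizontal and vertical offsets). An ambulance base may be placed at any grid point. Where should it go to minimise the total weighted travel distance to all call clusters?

Manhattan distance separates: Σwᵢ(|x−xᵢ|+|y−yᵢ|) = Σwᵢ|x−xᵢ| + Σwᵢ|y−yᵢ|, so x and y are optimised independently as 1-D weighted medians.
Total weight W = 315; half = 157.5.
x-coordinate, sorted with cumulative weight:
  x=1 (Gamma, w=100) cum 100
  x=2 (Alpha, w=60) cum 160  ← median
  x=9 (Epsilon, w=100) cum 260
  x=14 (Beta, w=5) cum 265
  x=16 (Delta, w=50) cum 315
⇒ x* = 2
y-coordinate, sorted with cumulative weight:
  y=15 (Epsilon, w=100) cum 100
  y=22 (Gamma, w=100) cum 200  ← median
  y=23 (Alpha, w=60) cum 260
  y=23 (Delta, w=50) cum 310
  y=24 (Beta, w=5) cum 315
⇒ y* = 22

(2, 22)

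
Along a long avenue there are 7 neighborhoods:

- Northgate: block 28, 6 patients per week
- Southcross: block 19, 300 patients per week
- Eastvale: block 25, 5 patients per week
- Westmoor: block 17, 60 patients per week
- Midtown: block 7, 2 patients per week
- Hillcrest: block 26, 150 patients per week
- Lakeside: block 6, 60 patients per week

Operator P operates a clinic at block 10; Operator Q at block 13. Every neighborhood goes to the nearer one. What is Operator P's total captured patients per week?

62

The indifferent point is the midpoint (10+13)/2 = 11.5; neighborhoods left of it (closer to Operator P at 10) go to Operator P, those right go to Operator Q.
  Lakeside at 6 (w=60) → Operator P
  Midtown at 7 (w=2) → Operator P
  Westmoor at 17 (w=60) → Operator Q
  Southcross at 19 (w=300) → Operator Q
  Eastvale at 25 (w=5) → Operator Q
  Hillcrest at 26 (w=150) → Operator Q
  Northgate at 28 (w=6) → Operator Q
Operator P captures 62; Operator Q captures 521.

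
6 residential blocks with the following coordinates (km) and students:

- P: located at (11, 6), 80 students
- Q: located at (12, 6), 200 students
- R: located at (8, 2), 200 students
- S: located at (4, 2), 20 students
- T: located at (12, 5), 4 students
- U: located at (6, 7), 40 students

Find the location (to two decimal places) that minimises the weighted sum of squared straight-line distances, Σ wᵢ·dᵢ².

The minimiser of Σwᵢ‖p−pᵢ‖² is the weighted centroid p* = (Σwᵢpᵢ)/(Σwᵢ).
Σwᵢ = 544.
Σwᵢxᵢ = 80·11 + 200·12 + 200·8 + 20·4 + 4·12 + 40·6 = 5248.
Σwᵢyᵢ = 80·6 + 200·6 + 200·2 + 20·2 + 4·5 + 40·7 = 2420.
x* = 5248/544 = 9.65, y* = 2420/544 = 4.45.

(9.65, 4.45)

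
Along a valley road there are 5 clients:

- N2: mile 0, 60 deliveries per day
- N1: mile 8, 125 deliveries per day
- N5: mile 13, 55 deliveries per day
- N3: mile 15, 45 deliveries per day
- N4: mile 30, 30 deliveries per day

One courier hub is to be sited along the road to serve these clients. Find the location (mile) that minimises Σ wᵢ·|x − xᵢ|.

x = 8

For a sum of weighted absolute distances on a line, the optimum is the weighted median (not the mean). Total weight W = 315; half-weight = 157.5.
Sort by position and accumulate weight:
  mile 0 (N2, w=60) → cum 60
  mile 8 (N1, w=125) → cum 185  ≥ 157.5 → median here
  mile 13 (N5, w=55) → cum 240
  mile 15 (N3, w=45) → cum 285
  mile 30 (N4, w=30) → cum 315
Optimal location: mile 8.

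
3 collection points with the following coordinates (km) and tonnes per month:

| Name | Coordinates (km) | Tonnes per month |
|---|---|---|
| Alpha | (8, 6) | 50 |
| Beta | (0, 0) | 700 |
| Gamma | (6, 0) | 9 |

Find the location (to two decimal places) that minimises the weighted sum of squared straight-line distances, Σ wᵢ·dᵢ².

The minimiser of Σwᵢ‖p−pᵢ‖² is the weighted centroid p* = (Σwᵢpᵢ)/(Σwᵢ).
Σwᵢ = 759.
Σwᵢxᵢ = 50·8 + 700·0 + 9·6 = 454.
Σwᵢyᵢ = 50·6 + 700·0 + 9·0 = 300.
x* = 454/759 = 0.60, y* = 300/759 = 0.40.

(0.60, 0.40)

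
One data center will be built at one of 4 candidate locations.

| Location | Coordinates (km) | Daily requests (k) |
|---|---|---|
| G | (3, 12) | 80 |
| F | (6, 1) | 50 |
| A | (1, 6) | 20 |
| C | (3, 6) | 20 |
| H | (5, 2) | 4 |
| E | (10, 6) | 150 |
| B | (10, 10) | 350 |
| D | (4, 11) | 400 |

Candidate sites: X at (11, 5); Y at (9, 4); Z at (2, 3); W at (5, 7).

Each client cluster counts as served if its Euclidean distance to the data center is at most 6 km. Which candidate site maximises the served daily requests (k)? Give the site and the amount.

Coverage radius r = 6 km; a point is covered iff (Δx)²+(Δy)² ≤ 6² = 36.
  X (11, 5): covers {E, B} → 500
  Y (9, 4): covers {F, H, E} → 204
  Z (2, 3): covers {F, A, C, H} → 94
  W (5, 7): covers {G, A, C, H, E, B, D} → 1024
Maximum coverage at W: 1024 daily requests (k).

W, covering 1024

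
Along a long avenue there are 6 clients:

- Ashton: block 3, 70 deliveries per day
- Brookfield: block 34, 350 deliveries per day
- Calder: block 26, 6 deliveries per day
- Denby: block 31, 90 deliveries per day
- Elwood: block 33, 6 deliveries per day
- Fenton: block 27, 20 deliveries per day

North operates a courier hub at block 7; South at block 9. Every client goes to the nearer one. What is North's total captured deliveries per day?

70

The indifferent point is the midpoint (7+9)/2 = 8; clients left of it (closer to North at 7) go to North, those right go to South.
  Ashton at 3 (w=70) → North
  Calder at 26 (w=6) → South
  Fenton at 27 (w=20) → South
  Denby at 31 (w=90) → South
  Elwood at 33 (w=6) → South
  Brookfield at 34 (w=350) → South
North captures 70; South captures 472.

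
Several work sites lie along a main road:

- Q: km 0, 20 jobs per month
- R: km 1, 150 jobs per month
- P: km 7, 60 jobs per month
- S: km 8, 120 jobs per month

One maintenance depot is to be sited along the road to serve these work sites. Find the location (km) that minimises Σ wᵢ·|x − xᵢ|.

For a sum of weighted absolute distances on a line, the optimum is the weighted median (not the mean). Total weight W = 350; half-weight = 175.
Sort by position and accumulate weight:
  km 0 (Q, w=20) → cum 20
  km 1 (R, w=150) → cum 170
  km 7 (P, w=60) → cum 230  ≥ 175 → median here
  km 8 (S, w=120) → cum 350
Optimal location: km 7.

x = 7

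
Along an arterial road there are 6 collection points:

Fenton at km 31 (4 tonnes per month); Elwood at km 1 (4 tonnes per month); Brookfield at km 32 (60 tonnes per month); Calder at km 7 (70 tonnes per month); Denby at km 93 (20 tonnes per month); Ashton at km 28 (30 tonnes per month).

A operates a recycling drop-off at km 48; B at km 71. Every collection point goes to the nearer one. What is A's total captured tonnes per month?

The indifferent point is the midpoint (48+71)/2 = 59.5; collection points left of it (closer to A at 48) go to A, those right go to B.
  Elwood at 1 (w=4) → A
  Calder at 7 (w=70) → A
  Ashton at 28 (w=30) → A
  Fenton at 31 (w=4) → A
  Brookfield at 32 (w=60) → A
  Denby at 93 (w=20) → B
A captures 168; B captures 20.

168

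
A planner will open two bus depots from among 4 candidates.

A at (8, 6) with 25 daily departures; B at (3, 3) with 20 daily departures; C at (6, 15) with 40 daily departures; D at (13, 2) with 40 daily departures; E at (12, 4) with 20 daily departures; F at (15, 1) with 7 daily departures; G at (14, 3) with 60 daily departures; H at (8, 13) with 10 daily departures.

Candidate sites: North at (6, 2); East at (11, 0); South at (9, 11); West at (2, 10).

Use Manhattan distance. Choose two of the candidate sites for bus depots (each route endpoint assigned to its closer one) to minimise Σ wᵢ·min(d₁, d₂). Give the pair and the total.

{East, South}, total 1335

Evaluate every pair (each demand assigned to the nearer of the two):
  {East, South}: total = 1335
  {East, West}: total = 1490
  {North, East}: total = 1535
  {North, South}: total = 1590
  {North, West}: total = 1730
  {South, West}: total = 2232
Best pair: {East, South} with total 1335.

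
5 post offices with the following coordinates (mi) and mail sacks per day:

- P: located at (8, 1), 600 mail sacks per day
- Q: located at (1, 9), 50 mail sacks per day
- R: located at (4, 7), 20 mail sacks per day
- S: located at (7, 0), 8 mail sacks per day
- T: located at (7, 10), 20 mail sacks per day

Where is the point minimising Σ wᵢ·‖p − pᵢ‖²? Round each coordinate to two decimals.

(7.34, 1.99)

The minimiser of Σwᵢ‖p−pᵢ‖² is the weighted centroid p* = (Σwᵢpᵢ)/(Σwᵢ).
Σwᵢ = 698.
Σwᵢxᵢ = 600·8 + 50·1 + 20·4 + 8·7 + 20·7 = 5126.
Σwᵢyᵢ = 600·1 + 50·9 + 20·7 + 8·0 + 20·10 = 1390.
x* = 5126/698 = 7.34, y* = 1390/698 = 1.99.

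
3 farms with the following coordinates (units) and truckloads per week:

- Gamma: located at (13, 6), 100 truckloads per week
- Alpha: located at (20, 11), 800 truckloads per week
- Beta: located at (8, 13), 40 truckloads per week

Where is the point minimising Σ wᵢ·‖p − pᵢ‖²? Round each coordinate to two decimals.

The minimiser of Σwᵢ‖p−pᵢ‖² is the weighted centroid p* = (Σwᵢpᵢ)/(Σwᵢ).
Σwᵢ = 940.
Σwᵢxᵢ = 100·13 + 800·20 + 40·8 = 17620.
Σwᵢyᵢ = 100·6 + 800·11 + 40·13 = 9920.
x* = 17620/940 = 18.74, y* = 9920/940 = 10.55.

(18.74, 10.55)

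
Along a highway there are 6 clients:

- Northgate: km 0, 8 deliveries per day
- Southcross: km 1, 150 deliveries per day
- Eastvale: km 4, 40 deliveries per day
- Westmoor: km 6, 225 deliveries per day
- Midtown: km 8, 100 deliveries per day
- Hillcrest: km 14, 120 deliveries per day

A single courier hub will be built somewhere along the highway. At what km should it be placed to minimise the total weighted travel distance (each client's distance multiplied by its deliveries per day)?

x = 6

For a sum of weighted absolute distances on a line, the optimum is the weighted median (not the mean). Total weight W = 643; half-weight = 321.5.
Sort by position and accumulate weight:
  km 0 (Northgate, w=8) → cum 8
  km 1 (Southcross, w=150) → cum 158
  km 4 (Eastvale, w=40) → cum 198
  km 6 (Westmoor, w=225) → cum 423  ≥ 321.5 → median here
  km 8 (Midtown, w=100) → cum 523
  km 14 (Hillcrest, w=120) → cum 643
Optimal location: km 6.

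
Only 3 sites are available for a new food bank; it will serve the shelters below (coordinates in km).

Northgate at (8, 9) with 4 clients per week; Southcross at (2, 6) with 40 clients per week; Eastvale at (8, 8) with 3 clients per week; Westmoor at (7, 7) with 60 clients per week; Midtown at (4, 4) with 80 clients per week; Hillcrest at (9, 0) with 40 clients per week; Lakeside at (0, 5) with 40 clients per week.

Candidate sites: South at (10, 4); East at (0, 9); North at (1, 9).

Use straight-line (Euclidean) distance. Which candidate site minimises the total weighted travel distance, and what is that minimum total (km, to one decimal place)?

Total weighted distance at each candidate:
  South (10, 4): total = 1666.3
  East (0, 9): total = 1818.6
  North (1, 9): total = 1668.2
Minimum is at South with total 1666.3 km.

South, total 1666.3 km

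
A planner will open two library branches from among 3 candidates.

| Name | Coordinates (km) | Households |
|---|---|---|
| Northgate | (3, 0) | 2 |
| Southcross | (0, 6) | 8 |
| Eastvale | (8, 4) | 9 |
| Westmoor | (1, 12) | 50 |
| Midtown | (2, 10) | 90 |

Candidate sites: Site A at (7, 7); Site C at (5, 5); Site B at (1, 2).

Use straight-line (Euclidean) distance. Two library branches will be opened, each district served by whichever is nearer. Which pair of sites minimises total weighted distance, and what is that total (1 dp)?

Evaluate every pair (each demand assigned to the nearer of the two):
  {Site A, Site B}: total = 982.4
  {Site C, Site B}: total = 995.0
  {Site A, Site C}: total = 995.3
Best pair: {Site A, Site B} with total 982.4.

{Site A, Site B}, total 982.4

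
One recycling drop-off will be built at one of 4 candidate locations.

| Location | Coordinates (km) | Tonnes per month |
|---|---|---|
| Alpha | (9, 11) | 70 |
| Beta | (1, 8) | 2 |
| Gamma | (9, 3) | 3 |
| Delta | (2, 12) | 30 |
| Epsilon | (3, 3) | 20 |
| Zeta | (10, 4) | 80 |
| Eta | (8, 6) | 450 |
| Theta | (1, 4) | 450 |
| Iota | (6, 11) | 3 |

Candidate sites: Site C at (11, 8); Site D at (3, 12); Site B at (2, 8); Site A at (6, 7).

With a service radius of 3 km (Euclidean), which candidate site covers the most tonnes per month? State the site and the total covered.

Coverage radius r = 3 km; a point is covered iff (Δx)²+(Δy)² ≤ 3² = 9.
  Site C (11, 8): covers {none} → 0
  Site D (3, 12): covers {Delta} → 30
  Site B (2, 8): covers {Beta} → 2
  Site A (6, 7): covers {Eta} → 450
Maximum coverage at Site A: 450 tonnes per month.

Site A, covering 450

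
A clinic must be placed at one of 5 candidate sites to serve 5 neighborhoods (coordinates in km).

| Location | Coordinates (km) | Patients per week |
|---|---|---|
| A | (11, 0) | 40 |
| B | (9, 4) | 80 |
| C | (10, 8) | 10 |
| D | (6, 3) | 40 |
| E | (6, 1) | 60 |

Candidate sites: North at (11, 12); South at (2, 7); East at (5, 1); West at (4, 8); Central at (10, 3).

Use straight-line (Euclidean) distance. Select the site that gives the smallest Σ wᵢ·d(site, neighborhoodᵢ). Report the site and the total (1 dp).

Total weighted distance at each candidate:
  North (11, 12): total = 2317.7
  South (2, 7): total = 1804.9
  East (5, 1): total = 878.8
  West (4, 8): total = 1649.7
  Central (10, 3): total = 718.0
Minimum is at Central with total 718.0 km.

Central, total 718.0 km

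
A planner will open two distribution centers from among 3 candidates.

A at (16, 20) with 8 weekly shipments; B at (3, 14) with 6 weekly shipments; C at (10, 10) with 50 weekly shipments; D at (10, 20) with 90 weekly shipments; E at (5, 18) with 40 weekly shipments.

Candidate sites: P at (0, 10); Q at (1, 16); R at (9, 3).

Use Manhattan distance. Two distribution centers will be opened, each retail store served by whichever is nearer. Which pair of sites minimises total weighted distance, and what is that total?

Evaluate every pair (each demand assigned to the nearer of the two):
  {Q, R}: total = 1986
  {P, Q}: total = 2086
  {P, R}: total = 2774
Best pair: {Q, R} with total 1986.

{Q, R}, total 1986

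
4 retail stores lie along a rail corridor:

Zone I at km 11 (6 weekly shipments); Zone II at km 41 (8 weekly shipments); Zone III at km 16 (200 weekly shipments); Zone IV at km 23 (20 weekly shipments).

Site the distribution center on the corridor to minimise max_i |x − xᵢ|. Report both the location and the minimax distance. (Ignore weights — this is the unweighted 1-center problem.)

location 26, max distance 15

The 1-center on a line is the midpoint of the two extreme points: leftmost at 11, rightmost at 41.
Optimal location = (11 + 41)/2 = 26; maximum distance = (41 − 11)/2 = 15.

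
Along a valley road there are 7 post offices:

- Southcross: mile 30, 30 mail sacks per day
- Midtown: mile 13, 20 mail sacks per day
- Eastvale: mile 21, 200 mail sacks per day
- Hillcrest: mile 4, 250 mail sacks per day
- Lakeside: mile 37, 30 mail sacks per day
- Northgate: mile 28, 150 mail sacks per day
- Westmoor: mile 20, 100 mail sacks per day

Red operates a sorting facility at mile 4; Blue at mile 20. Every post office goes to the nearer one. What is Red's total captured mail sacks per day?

250

The indifferent point is the midpoint (4+20)/2 = 12; post offices left of it (closer to Red at 4) go to Red, those right go to Blue.
  Hillcrest at 4 (w=250) → Red
  Midtown at 13 (w=20) → Blue
  Westmoor at 20 (w=100) → Blue
  Eastvale at 21 (w=200) → Blue
  Northgate at 28 (w=150) → Blue
  Southcross at 30 (w=30) → Blue
  Lakeside at 37 (w=30) → Blue
Red captures 250; Blue captures 530.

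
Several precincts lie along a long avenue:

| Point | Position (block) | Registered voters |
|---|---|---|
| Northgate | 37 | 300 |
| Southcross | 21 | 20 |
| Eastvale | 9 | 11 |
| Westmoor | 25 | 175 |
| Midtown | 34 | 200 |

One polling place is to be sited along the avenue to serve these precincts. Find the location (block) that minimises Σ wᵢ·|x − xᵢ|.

For a sum of weighted absolute distances on a line, the optimum is the weighted median (not the mean). Total weight W = 706; half-weight = 353.
Sort by position and accumulate weight:
  block 9 (Eastvale, w=11) → cum 11
  block 21 (Southcross, w=20) → cum 31
  block 25 (Westmoor, w=175) → cum 206
  block 34 (Midtown, w=200) → cum 406  ≥ 353 → median here
  block 37 (Northgate, w=300) → cum 706
Optimal location: block 34.

x = 34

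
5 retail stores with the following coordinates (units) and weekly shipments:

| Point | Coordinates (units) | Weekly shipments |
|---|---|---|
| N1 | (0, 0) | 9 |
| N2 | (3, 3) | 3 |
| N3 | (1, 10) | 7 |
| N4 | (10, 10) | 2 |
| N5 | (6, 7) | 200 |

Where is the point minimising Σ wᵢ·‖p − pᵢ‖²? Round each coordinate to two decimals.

The minimiser of Σwᵢ‖p−pᵢ‖² is the weighted centroid p* = (Σwᵢpᵢ)/(Σwᵢ).
Σwᵢ = 221.
Σwᵢxᵢ = 9·0 + 3·3 + 7·1 + 2·10 + 200·6 = 1236.
Σwᵢyᵢ = 9·0 + 3·3 + 7·10 + 2·10 + 200·7 = 1499.
x* = 1236/221 = 5.59, y* = 1499/221 = 6.78.

(5.59, 6.78)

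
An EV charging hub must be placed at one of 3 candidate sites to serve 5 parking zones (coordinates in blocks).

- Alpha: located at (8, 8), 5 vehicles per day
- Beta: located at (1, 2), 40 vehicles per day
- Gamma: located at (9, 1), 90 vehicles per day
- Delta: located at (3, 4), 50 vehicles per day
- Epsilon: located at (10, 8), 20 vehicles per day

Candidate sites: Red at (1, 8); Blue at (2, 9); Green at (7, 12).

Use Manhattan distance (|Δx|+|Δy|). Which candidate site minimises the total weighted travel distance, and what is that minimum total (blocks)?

Red, total 2105 blocks

Total weighted distance at each candidate:
  Red (1, 8): total = 2105
  Blue (2, 9): total = 2185
  Green (7, 12): total = 2575
Minimum is at Red with total 2105 blocks.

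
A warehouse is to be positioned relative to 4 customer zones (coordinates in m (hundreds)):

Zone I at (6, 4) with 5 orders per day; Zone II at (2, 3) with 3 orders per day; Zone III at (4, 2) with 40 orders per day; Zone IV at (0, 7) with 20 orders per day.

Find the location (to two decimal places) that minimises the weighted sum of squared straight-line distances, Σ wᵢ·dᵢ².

The minimiser of Σwᵢ‖p−pᵢ‖² is the weighted centroid p* = (Σwᵢpᵢ)/(Σwᵢ).
Σwᵢ = 68.
Σwᵢxᵢ = 5·6 + 3·2 + 40·4 + 20·0 = 196.
Σwᵢyᵢ = 5·4 + 3·3 + 40·2 + 20·7 = 249.
x* = 196/68 = 2.88, y* = 249/68 = 3.66.

(2.88, 3.66)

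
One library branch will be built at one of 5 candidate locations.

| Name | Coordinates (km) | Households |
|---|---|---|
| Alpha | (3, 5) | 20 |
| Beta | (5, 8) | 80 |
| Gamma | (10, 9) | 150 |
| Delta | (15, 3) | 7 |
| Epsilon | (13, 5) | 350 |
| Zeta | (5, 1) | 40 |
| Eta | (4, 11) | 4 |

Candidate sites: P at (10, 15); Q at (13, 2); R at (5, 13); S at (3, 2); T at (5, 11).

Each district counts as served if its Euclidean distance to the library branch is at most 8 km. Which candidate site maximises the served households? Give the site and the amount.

Q, covering 507

Coverage radius r = 8 km; a point is covered iff (Δx)²+(Δy)² ≤ 8² = 64.
  P (10, 15): covers {Gamma, Eta} → 154
  Q (13, 2): covers {Gamma, Delta, Epsilon} → 507
  R (5, 13): covers {Beta, Gamma, Eta} → 234
  S (3, 2): covers {Alpha, Beta, Zeta} → 140
  T (5, 11): covers {Alpha, Beta, Gamma, Eta} → 254
Maximum coverage at Q: 507 households.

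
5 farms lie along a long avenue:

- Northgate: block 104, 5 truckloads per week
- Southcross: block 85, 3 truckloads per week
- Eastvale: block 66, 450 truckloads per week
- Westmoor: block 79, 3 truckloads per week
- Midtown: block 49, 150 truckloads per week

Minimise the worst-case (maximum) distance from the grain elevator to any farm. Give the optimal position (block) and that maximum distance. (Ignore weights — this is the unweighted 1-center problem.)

location 76.5, max distance 27.5

The 1-center on a line is the midpoint of the two extreme points: leftmost at 49, rightmost at 104.
Optimal location = (49 + 104)/2 = 76.5; maximum distance = (104 − 49)/2 = 27.5.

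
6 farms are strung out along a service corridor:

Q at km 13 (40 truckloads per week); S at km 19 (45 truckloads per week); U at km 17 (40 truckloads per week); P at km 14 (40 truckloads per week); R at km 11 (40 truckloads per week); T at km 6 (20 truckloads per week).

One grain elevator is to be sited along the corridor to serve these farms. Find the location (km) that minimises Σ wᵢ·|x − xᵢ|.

x = 14

For a sum of weighted absolute distances on a line, the optimum is the weighted median (not the mean). Total weight W = 225; half-weight = 112.5.
Sort by position and accumulate weight:
  km 6 (T, w=20) → cum 20
  km 11 (R, w=40) → cum 60
  km 13 (Q, w=40) → cum 100
  km 14 (P, w=40) → cum 140  ≥ 112.5 → median here
  km 17 (U, w=40) → cum 180
  km 19 (S, w=45) → cum 225
Optimal location: km 14.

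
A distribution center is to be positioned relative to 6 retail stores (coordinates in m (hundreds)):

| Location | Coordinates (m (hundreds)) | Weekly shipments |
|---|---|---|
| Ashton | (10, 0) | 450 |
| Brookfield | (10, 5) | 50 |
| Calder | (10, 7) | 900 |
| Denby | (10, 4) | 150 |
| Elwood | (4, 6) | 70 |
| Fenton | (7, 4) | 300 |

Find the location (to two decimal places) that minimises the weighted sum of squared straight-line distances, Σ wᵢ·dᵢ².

The minimiser of Σwᵢ‖p−pᵢ‖² is the weighted centroid p* = (Σwᵢpᵢ)/(Σwᵢ).
Σwᵢ = 1920.
Σwᵢxᵢ = 450·10 + 50·10 + 900·10 + 150·10 + 70·4 + 300·7 = 17880.
Σwᵢyᵢ = 450·0 + 50·5 + 900·7 + 150·4 + 70·6 + 300·4 = 8770.
x* = 17880/1920 = 9.31, y* = 8770/1920 = 4.57.

(9.31, 4.57)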